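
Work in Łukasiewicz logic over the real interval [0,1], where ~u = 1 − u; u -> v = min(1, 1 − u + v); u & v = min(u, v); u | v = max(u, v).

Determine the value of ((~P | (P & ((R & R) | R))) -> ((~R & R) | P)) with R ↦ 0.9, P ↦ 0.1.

0.20

~P: Łukasiewicz ¬ gives 1 − 0.1 = 0.9
(R & R) = min(0.9, 0.9) = 0.9
((R & R) | R) = max(0.9, 0.9) = 0.9
(P & ((R & R) | R)) = min(0.1, 0.9) = 0.1
(~P | (P & ((R & R) | R))) = max(0.9, 0.1) = 0.9
~R: Łukasiewicz ¬ gives 1 − 0.9 = 0.1
(~R & R) = min(0.1, 0.9) = 0.1
((~R & R) | P) = max(0.1, 0.1) = 0.1
((~P | (P & ((R & R) | R))) -> ((~R & R) | P)): min(1, 1 − 0.9 + 0.1) = 0.2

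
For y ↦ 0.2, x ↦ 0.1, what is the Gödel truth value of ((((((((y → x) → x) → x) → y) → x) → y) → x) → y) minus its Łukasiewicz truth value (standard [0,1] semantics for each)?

Gödel evaluation:
  (y → x): 0.2 > 0.1, so result = 0.1
  ((y → x) → x): 0.1 ≤ 0.1, so result = 1
  (((y → x) → x) → x): 1 > 0.1, so result = 0.1
  ((((y → x) → x) → x) → y): 0.1 ≤ 0.2, so result = 1
  (((((y → x) → x) → x) → y) → x): 1 > 0.1, so result = 0.1
  ((((((y → x) → x) → x) → y) → x) → y): 0.1 ≤ 0.2, so result = 1
  (((((((y → x) → x) → x) → y) → x) → y) → x): 1 > 0.1, so result = 0.1
  ((((((((y → x) → x) → x) → y) → x) → y) → x) → y): 0.1 ≤ 0.2, so result = 1
  Gödel value = 1
Łukasiewicz evaluation:
  (y → x): min(1, 1 − 0.2 + 0.1) = 0.9
  ((y → x) → x): min(1, 1 − 0.9 + 0.1) = 0.2
  (((y → x) → x) → x): min(1, 1 − 0.2 + 0.1) = 0.9
  ((((y → x) → x) → x) → y): min(1, 1 − 0.9 + 0.2) = 0.3
  (((((y → x) → x) → x) → y) → x): min(1, 1 − 0.3 + 0.1) = 0.8
  ((((((y → x) → x) → x) → y) → x) → y): min(1, 1 − 0.8 + 0.2) = 0.4
  (((((((y → x) → x) → x) → y) → x) → y) → x): min(1, 1 − 0.4 + 0.1) = 0.7
  ((((((((y → x) → x) → x) → y) → x) → y) → x) → y): min(1, 1 − 0.7 + 0.2) = 0.5
  Łukasiewicz value = 0.5
Difference: 1 − 0.5 = 0.50

0.50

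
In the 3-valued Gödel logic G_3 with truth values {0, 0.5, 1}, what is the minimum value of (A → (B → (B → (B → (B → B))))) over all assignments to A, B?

Every assignment gives 1. For instance at A = 0, B = 0:
  (B → B): 0 ≤ 0, so result = 1
  (B → (B → B)): 0 ≤ 1, so result = 1
  (B → (B → (B → B))): 0 ≤ 1, so result = 1
  (B → (B → (B → (B → B)))): 0 ≤ 1, so result = 1
  (A → (B → (B → (B → (B → B))))): 0 ≤ 1, so result = 1
All 9 assignments give value 1 — the formula is a G_3-tautology.

1.00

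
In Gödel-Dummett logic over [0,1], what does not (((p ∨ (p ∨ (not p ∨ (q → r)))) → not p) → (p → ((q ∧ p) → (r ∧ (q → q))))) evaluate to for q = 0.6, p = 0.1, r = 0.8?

not p: Gödel ¬ of 0.1 = 0 (operand ≠ 0)
(q → r): 0.6 ≤ 0.8, so result = 1
(not p ∨ (q → r)) = max(0, 1) = 1
(p ∨ (not p ∨ (q → r))) = max(0.1, 1) = 1
(p ∨ (p ∨ (not p ∨ (q → r)))) = max(0.1, 1) = 1
not p: Gödel ¬ of 0.1 = 0 (operand ≠ 0)
((p ∨ (p ∨ (not p ∨ (q → r)))) → not p): 1 > 0, so result = 0
(q ∧ p) = min(0.6, 0.1) = 0.1
(q → q): 0.6 ≤ 0.6, so result = 1
(r ∧ (q → q)) = min(0.8, 1) = 0.8
((q ∧ p) → (r ∧ (q → q))): 0.1 ≤ 0.8, so result = 1
(p → ((q ∧ p) → (r ∧ (q → q)))): 0.1 ≤ 1, so result = 1
(((p ∨ (p ∨ (not p ∨ (q → r)))) → not p) → (p → ((q ∧ p) → (r ∧ (q → q))))): 0 ≤ 1, so result = 1
not (((p ∨ (p ∨ (not p ∨ (q → r)))) → not p) → (p → ((q ∧ p) → (r ∧ (q → q))))): Gödel ¬ of 1 = 0 (operand ≠ 0)

0.00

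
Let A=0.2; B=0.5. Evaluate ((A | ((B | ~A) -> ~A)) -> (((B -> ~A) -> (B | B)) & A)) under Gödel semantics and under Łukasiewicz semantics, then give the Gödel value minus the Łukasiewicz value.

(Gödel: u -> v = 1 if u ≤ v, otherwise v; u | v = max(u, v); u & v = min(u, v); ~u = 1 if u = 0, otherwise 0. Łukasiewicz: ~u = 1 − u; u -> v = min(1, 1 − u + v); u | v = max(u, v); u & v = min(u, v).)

0.80

Gödel evaluation:
  ~A: Gödel ¬ of 0.2 = 0 (operand ≠ 0)
  (B | ~A) = max(0.5, 0) = 0.5
  ~A: Gödel ¬ of 0.2 = 0 (operand ≠ 0)
  ((B | ~A) -> ~A): 0.5 > 0, so result = 0
  (A | ((B | ~A) -> ~A)) = max(0.2, 0) = 0.2
  ~A: Gödel ¬ of 0.2 = 0 (operand ≠ 0)
  (B -> ~A): 0.5 > 0, so result = 0
  (B | B) = max(0.5, 0.5) = 0.5
  ((B -> ~A) -> (B | B)): 0 ≤ 0.5, so result = 1
  (((B -> ~A) -> (B | B)) & A) = min(1, 0.2) = 0.2
  ((A | ((B | ~A) -> ~A)) -> (((B -> ~A) -> (B | B)) & A)): 0.2 ≤ 0.2, so result = 1
  Gödel value = 1
Łukasiewicz evaluation:
  ~A: Łukasiewicz ¬ gives 1 − 0.2 = 0.8
  (B | ~A) = max(0.5, 0.8) = 0.8
  ~A: Łukasiewicz ¬ gives 1 − 0.2 = 0.8
  ((B | ~A) -> ~A): min(1, 1 − 0.8 + 0.8) = 1
  (A | ((B | ~A) -> ~A)) = max(0.2, 1) = 1
  ~A: Łukasiewicz ¬ gives 1 − 0.2 = 0.8
  (B -> ~A): min(1, 1 − 0.5 + 0.8) = 1
  (B | B) = max(0.5, 0.5) = 0.5
  ((B -> ~A) -> (B | B)): min(1, 1 − 1 + 0.5) = 0.5
  (((B -> ~A) -> (B | B)) & A) = min(0.5, 0.2) = 0.2
  ((A | ((B | ~A) -> ~A)) -> (((B -> ~A) -> (B | B)) & A)): min(1, 1 − 1 + 0.2) = 0.2
  Łukasiewicz value = 0.2
Difference: 1 − 0.2 = 0.80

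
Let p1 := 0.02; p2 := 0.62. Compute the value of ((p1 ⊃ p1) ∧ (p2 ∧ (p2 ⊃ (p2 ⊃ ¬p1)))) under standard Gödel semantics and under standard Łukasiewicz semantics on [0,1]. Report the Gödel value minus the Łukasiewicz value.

-0.62

Gödel evaluation:
  (p1 ⊃ p1): 0.02 ≤ 0.02, so result = 1
  ¬p1: Gödel ¬ of 0.02 = 0 (operand ≠ 0)
  (p2 ⊃ ¬p1): 0.62 > 0, so result = 0
  (p2 ⊃ (p2 ⊃ ¬p1)): 0.62 > 0, so result = 0
  (p2 ∧ (p2 ⊃ (p2 ⊃ ¬p1))) = min(0.62, 0) = 0
  ((p1 ⊃ p1) ∧ (p2 ∧ (p2 ⊃ (p2 ⊃ ¬p1)))) = min(1, 0) = 0
  Gödel value = 0
Łukasiewicz evaluation:
  (p1 ⊃ p1): min(1, 1 − 0.02 + 0.02) = 1
  ¬p1: Łukasiewicz ¬ gives 1 − 0.02 = 0.98
  (p2 ⊃ ¬p1): min(1, 1 − 0.62 + 0.98) = 1
  (p2 ⊃ (p2 ⊃ ¬p1)): min(1, 1 − 0.62 + 1) = 1
  (p2 ∧ (p2 ⊃ (p2 ⊃ ¬p1))) = min(0.62, 1) = 0.62
  ((p1 ⊃ p1) ∧ (p2 ∧ (p2 ⊃ (p2 ⊃ ¬p1)))) = min(1, 0.62) = 0.62
  Łukasiewicz value = 0.62
Difference: 0 − 0.62 = -0.62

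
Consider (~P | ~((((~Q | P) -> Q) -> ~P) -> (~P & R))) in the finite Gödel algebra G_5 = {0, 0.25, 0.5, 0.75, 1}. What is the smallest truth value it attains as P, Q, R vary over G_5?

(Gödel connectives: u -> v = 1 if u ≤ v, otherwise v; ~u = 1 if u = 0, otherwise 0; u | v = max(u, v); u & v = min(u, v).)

The minimum is attained at P = 0.25, Q = 0.25, R = 0:
  ~P: Gödel ¬ of 0.25 = 0 (operand ≠ 0)
  ~Q: Gödel ¬ of 0.25 = 0 (operand ≠ 0)
  (~Q | P) = max(0, 0.25) = 0.25
  ((~Q | P) -> Q): 0.25 ≤ 0.25, so result = 1
  ~P: Gödel ¬ of 0.25 = 0 (operand ≠ 0)
  (((~Q | P) -> Q) -> ~P): 1 > 0, so result = 0
  ~P: Gödel ¬ of 0.25 = 0 (operand ≠ 0)
  (~P & R) = min(0, 0) = 0
  ((((~Q | P) -> Q) -> ~P) -> (~P & R)): 0 ≤ 0, so result = 1
  ~((((~Q | P) -> Q) -> ~P) -> (~P & R)): Gödel ¬ of 1 = 0 (operand ≠ 0)
  (~P | ~((((~Q | P) -> Q) -> ~P) -> (~P & R))) = max(0, 0) = 0
Checking all 125 assignments confirms none give a value below 0.00.

0.00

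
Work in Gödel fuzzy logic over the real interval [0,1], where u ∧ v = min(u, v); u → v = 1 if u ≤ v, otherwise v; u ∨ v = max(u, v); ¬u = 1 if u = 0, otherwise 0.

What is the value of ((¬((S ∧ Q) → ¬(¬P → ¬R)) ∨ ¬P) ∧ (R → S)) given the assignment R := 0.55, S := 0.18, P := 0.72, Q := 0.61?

0.18

(S ∧ Q) = min(0.18, 0.61) = 0.18
¬P: Gödel ¬ of 0.72 = 0 (operand ≠ 0)
¬R: Gödel ¬ of 0.55 = 0 (operand ≠ 0)
(¬P → ¬R): 0 ≤ 0, so result = 1
¬(¬P → ¬R): Gödel ¬ of 1 = 0 (operand ≠ 0)
((S ∧ Q) → ¬(¬P → ¬R)): 0.18 > 0, so result = 0
¬((S ∧ Q) → ¬(¬P → ¬R)): Gödel ¬ of 0 = 1 (operand is 0)
¬P: Gödel ¬ of 0.72 = 0 (operand ≠ 0)
(¬((S ∧ Q) → ¬(¬P → ¬R)) ∨ ¬P) = max(1, 0) = 1
(R → S): 0.55 > 0.18, so result = 0.18
((¬((S ∧ Q) → ¬(¬P → ¬R)) ∨ ¬P) ∧ (R → S)) = min(1, 0.18) = 0.18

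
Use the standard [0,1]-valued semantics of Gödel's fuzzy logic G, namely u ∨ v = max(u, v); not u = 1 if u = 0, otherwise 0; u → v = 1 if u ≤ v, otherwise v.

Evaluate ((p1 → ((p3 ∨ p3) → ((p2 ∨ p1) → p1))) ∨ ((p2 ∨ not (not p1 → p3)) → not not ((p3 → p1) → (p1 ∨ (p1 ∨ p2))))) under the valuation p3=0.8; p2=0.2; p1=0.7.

(p3 ∨ p3) = max(0.8, 0.8) = 0.8
(p2 ∨ p1) = max(0.2, 0.7) = 0.7
((p2 ∨ p1) → p1): 0.7 ≤ 0.7, so result = 1
((p3 ∨ p3) → ((p2 ∨ p1) → p1)): 0.8 ≤ 1, so result = 1
(p1 → ((p3 ∨ p3) → ((p2 ∨ p1) → p1))): 0.7 ≤ 1, so result = 1
not p1: Gödel ¬ of 0.7 = 0 (operand ≠ 0)
(not p1 → p3): 0 ≤ 0.8, so result = 1
not (not p1 → p3): Gödel ¬ of 1 = 0 (operand ≠ 0)
(p2 ∨ not (not p1 → p3)) = max(0.2, 0) = 0.2
(p3 → p1): 0.8 > 0.7, so result = 0.7
(p1 ∨ p2) = max(0.7, 0.2) = 0.7
(p1 ∨ (p1 ∨ p2)) = max(0.7, 0.7) = 0.7
((p3 → p1) → (p1 ∨ (p1 ∨ p2))): 0.7 ≤ 0.7, so result = 1
not ((p3 → p1) → (p1 ∨ (p1 ∨ p2))): Gödel ¬ of 1 = 0 (operand ≠ 0)
not not ((p3 → p1) → (p1 ∨ (p1 ∨ p2))): Gödel ¬ of 0 = 1 (operand is 0)
((p2 ∨ not (not p1 → p3)) → not not ((p3 → p1) → (p1 ∨ (p1 ∨ p2)))): 0.2 ≤ 1, so result = 1
((p1 → ((p3 ∨ p3) → ((p2 ∨ p1) → p1))) ∨ ((p2 ∨ not (not p1 → p3)) → not not ((p3 → p1) → (p1 ∨ (p1 ∨ p2))))) = max(1, 1) = 1

1.00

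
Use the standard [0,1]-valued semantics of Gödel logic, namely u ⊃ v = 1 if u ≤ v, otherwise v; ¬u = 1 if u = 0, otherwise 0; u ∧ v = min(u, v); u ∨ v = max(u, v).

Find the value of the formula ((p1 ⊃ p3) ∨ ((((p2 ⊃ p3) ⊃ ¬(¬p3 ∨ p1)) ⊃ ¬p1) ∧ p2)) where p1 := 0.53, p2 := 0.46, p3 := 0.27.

0.46

(p1 ⊃ p3): 0.53 > 0.27, so result = 0.27
(p2 ⊃ p3): 0.46 > 0.27, so result = 0.27
¬p3: Gödel ¬ of 0.27 = 0 (operand ≠ 0)
(¬p3 ∨ p1) = max(0, 0.53) = 0.53
¬(¬p3 ∨ p1): Gödel ¬ of 0.53 = 0 (operand ≠ 0)
((p2 ⊃ p3) ⊃ ¬(¬p3 ∨ p1)): 0.27 > 0, so result = 0
¬p1: Gödel ¬ of 0.53 = 0 (operand ≠ 0)
(((p2 ⊃ p3) ⊃ ¬(¬p3 ∨ p1)) ⊃ ¬p1): 0 ≤ 0, so result = 1
((((p2 ⊃ p3) ⊃ ¬(¬p3 ∨ p1)) ⊃ ¬p1) ∧ p2) = min(1, 0.46) = 0.46
((p1 ⊃ p3) ∨ ((((p2 ⊃ p3) ⊃ ¬(¬p3 ∨ p1)) ⊃ ¬p1) ∧ p2)) = max(0.27, 0.46) = 0.46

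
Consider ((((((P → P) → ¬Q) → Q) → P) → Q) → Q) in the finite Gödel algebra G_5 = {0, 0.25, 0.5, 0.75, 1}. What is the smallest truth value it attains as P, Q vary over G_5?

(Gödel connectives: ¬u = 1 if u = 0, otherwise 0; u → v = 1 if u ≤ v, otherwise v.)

0.25

The minimum is attained at P = 0, Q = 0.25:
  (P → P): 0 ≤ 0, so result = 1
  ¬Q: Gödel ¬ of 0.25 = 0 (operand ≠ 0)
  ((P → P) → ¬Q): 1 > 0, so result = 0
  (((P → P) → ¬Q) → Q): 0 ≤ 0.25, so result = 1
  ((((P → P) → ¬Q) → Q) → P): 1 > 0, so result = 0
  (((((P → P) → ¬Q) → Q) → P) → Q): 0 ≤ 0.25, so result = 1
  ((((((P → P) → ¬Q) → Q) → P) → Q) → Q): 1 > 0.25, so result = 0.25
Checking all 25 assignments confirms none give a value below 0.25.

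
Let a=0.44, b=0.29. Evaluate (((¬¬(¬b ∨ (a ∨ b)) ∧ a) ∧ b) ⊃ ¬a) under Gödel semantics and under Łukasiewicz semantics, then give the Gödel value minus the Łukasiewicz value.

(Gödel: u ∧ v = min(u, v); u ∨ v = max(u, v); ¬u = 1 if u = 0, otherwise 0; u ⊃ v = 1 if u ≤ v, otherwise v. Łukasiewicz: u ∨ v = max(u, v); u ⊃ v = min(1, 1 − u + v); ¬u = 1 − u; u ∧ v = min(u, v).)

-1.00

Gödel evaluation:
  ¬b: Gödel ¬ of 0.29 = 0 (operand ≠ 0)
  (a ∨ b) = max(0.44, 0.29) = 0.44
  (¬b ∨ (a ∨ b)) = max(0, 0.44) = 0.44
  ¬(¬b ∨ (a ∨ b)): Gödel ¬ of 0.44 = 0 (operand ≠ 0)
  ¬¬(¬b ∨ (a ∨ b)): Gödel ¬ of 0 = 1 (operand is 0)
  (¬¬(¬b ∨ (a ∨ b)) ∧ a) = min(1, 0.44) = 0.44
  ((¬¬(¬b ∨ (a ∨ b)) ∧ a) ∧ b) = min(0.44, 0.29) = 0.29
  ¬a: Gödel ¬ of 0.44 = 0 (operand ≠ 0)
  (((¬¬(¬b ∨ (a ∨ b)) ∧ a) ∧ b) ⊃ ¬a): 0.29 > 0, so result = 0
  Gödel value = 0
Łukasiewicz evaluation:
  ¬b: Łukasiewicz ¬ gives 1 − 0.29 = 0.71
  (a ∨ b) = max(0.44, 0.29) = 0.44
  (¬b ∨ (a ∨ b)) = max(0.71, 0.44) = 0.71
  ¬(¬b ∨ (a ∨ b)): Łukasiewicz ¬ gives 1 − 0.71 = 0.29
  ¬¬(¬b ∨ (a ∨ b)): Łukasiewicz ¬ gives 1 − 0.29 = 0.71
  (¬¬(¬b ∨ (a ∨ b)) ∧ a) = min(0.71, 0.44) = 0.44
  ((¬¬(¬b ∨ (a ∨ b)) ∧ a) ∧ b) = min(0.44, 0.29) = 0.29
  ¬a: Łukasiewicz ¬ gives 1 − 0.44 = 0.56
  (((¬¬(¬b ∨ (a ∨ b)) ∧ a) ∧ b) ⊃ ¬a): min(1, 1 − 0.29 + 0.56) = 1
  Łukasiewicz value = 1
Difference: 0 − 1 = -1.00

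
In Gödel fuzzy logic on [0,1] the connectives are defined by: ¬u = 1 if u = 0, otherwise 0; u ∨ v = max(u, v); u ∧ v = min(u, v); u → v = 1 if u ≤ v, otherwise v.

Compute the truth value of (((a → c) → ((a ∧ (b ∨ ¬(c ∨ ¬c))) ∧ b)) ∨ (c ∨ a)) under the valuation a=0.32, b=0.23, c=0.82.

0.82

(a → c): 0.32 ≤ 0.82, so result = 1
¬c: Gödel ¬ of 0.82 = 0 (operand ≠ 0)
(c ∨ ¬c) = max(0.82, 0) = 0.82
¬(c ∨ ¬c): Gödel ¬ of 0.82 = 0 (operand ≠ 0)
(b ∨ ¬(c ∨ ¬c)) = max(0.23, 0) = 0.23
(a ∧ (b ∨ ¬(c ∨ ¬c))) = min(0.32, 0.23) = 0.23
((a ∧ (b ∨ ¬(c ∨ ¬c))) ∧ b) = min(0.23, 0.23) = 0.23
((a → c) → ((a ∧ (b ∨ ¬(c ∨ ¬c))) ∧ b)): 1 > 0.23, so result = 0.23
(c ∨ a) = max(0.82, 0.32) = 0.82
(((a → c) → ((a ∧ (b ∨ ¬(c ∨ ¬c))) ∧ b)) ∨ (c ∨ a)) = max(0.23, 0.82) = 0.82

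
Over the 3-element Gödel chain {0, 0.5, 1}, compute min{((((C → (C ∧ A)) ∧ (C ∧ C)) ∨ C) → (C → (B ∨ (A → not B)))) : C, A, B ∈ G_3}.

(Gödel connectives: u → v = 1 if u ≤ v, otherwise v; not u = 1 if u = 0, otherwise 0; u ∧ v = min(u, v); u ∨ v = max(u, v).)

The minimum is attained at C = 1, A = 0.5, B = 0.5:
  (C ∧ A) = min(1, 0.5) = 0.5
  (C → (C ∧ A)): 1 > 0.5, so result = 0.5
  (C ∧ C) = min(1, 1) = 1
  ((C → (C ∧ A)) ∧ (C ∧ C)) = min(0.5, 1) = 0.5
  (((C → (C ∧ A)) ∧ (C ∧ C)) ∨ C) = max(0.5, 1) = 1
  not B: Gödel ¬ of 0.5 = 0 (operand ≠ 0)
  (A → not B): 0.5 > 0, so result = 0
  (B ∨ (A → not B)) = max(0.5, 0) = 0.5
  (C → (B ∨ (A → not B))): 1 > 0.5, so result = 0.5
  ((((C → (C ∧ A)) ∧ (C ∧ C)) ∨ C) → (C → (B ∨ (A → not B)))): 1 > 0.5, so result = 0.5
Checking all 27 assignments confirms none give a value below 0.50.

0.50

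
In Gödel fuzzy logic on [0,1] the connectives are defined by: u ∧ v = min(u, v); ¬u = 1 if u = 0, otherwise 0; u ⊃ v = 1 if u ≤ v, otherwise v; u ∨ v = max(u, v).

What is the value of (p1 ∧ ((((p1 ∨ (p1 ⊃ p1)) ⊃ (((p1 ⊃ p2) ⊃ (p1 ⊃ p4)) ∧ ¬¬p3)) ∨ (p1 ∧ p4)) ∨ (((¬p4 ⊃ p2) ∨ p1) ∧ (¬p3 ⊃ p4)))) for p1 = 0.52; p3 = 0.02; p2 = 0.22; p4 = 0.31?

0.52

(p1 ⊃ p1): 0.52 ≤ 0.52, so result = 1
(p1 ∨ (p1 ⊃ p1)) = max(0.52, 1) = 1
(p1 ⊃ p2): 0.52 > 0.22, so result = 0.22
(p1 ⊃ p4): 0.52 > 0.31, so result = 0.31
((p1 ⊃ p2) ⊃ (p1 ⊃ p4)): 0.22 ≤ 0.31, so result = 1
¬p3: Gödel ¬ of 0.02 = 0 (operand ≠ 0)
¬¬p3: Gödel ¬ of 0 = 1 (operand is 0)
(((p1 ⊃ p2) ⊃ (p1 ⊃ p4)) ∧ ¬¬p3) = min(1, 1) = 1
((p1 ∨ (p1 ⊃ p1)) ⊃ (((p1 ⊃ p2) ⊃ (p1 ⊃ p4)) ∧ ¬¬p3)): 1 ≤ 1, so result = 1
(p1 ∧ p4) = min(0.52, 0.31) = 0.31
(((p1 ∨ (p1 ⊃ p1)) ⊃ (((p1 ⊃ p2) ⊃ (p1 ⊃ p4)) ∧ ¬¬p3)) ∨ (p1 ∧ p4)) = max(1, 0.31) = 1
¬p4: Gödel ¬ of 0.31 = 0 (operand ≠ 0)
(¬p4 ⊃ p2): 0 ≤ 0.22, so result = 1
((¬p4 ⊃ p2) ∨ p1) = max(1, 0.52) = 1
¬p3: Gödel ¬ of 0.02 = 0 (operand ≠ 0)
(¬p3 ⊃ p4): 0 ≤ 0.31, so result = 1
(((¬p4 ⊃ p2) ∨ p1) ∧ (¬p3 ⊃ p4)) = min(1, 1) = 1
((((p1 ∨ (p1 ⊃ p1)) ⊃ (((p1 ⊃ p2) ⊃ (p1 ⊃ p4)) ∧ ¬¬p3)) ∨ (p1 ∧ p4)) ∨ (((¬p4 ⊃ p2) ∨ p1) ∧ (¬p3 ⊃ p4))) = max(1, 1) = 1
(p1 ∧ ((((p1 ∨ (p1 ⊃ p1)) ⊃ (((p1 ⊃ p2) ⊃ (p1 ⊃ p4)) ∧ ¬¬p3)) ∨ (p1 ∧ p4)) ∨ (((¬p4 ⊃ p2) ∨ p1) ∧ (¬p3 ⊃ p4)))) = min(0.52, 1) = 0.52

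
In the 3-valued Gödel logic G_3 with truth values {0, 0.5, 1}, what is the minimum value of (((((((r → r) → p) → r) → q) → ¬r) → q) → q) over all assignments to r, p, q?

The minimum is attained at r = 0.5, p = 0, q = 0.5:
  (r → r): 0.5 ≤ 0.5, so result = 1
  ((r → r) → p): 1 > 0, so result = 0
  (((r → r) → p) → r): 0 ≤ 0.5, so result = 1
  ((((r → r) → p) → r) → q): 1 > 0.5, so result = 0.5
  ¬r: Gödel ¬ of 0.5 = 0 (operand ≠ 0)
  (((((r → r) → p) → r) → q) → ¬r): 0.5 > 0, so result = 0
  ((((((r → r) → p) → r) → q) → ¬r) → q): 0 ≤ 0.5, so result = 1
  (((((((r → r) → p) → r) → q) → ¬r) → q) → q): 1 > 0.5, so result = 0.5
Checking all 27 assignments confirms none give a value below 0.50.

0.50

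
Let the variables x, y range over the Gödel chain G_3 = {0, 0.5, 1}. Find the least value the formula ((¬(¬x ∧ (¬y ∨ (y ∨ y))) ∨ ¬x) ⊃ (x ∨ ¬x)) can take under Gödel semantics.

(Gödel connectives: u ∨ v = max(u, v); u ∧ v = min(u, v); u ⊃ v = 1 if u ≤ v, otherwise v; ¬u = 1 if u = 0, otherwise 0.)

0.50

The minimum is attained at x = 0.5, y = 0:
  ¬x: Gödel ¬ of 0.5 = 0 (operand ≠ 0)
  ¬y: Gödel ¬ of 0 = 1 (operand is 0)
  (y ∨ y) = max(0, 0) = 0
  (¬y ∨ (y ∨ y)) = max(1, 0) = 1
  (¬x ∧ (¬y ∨ (y ∨ y))) = min(0, 1) = 0
  ¬(¬x ∧ (¬y ∨ (y ∨ y))): Gödel ¬ of 0 = 1 (operand is 0)
  ¬x: Gödel ¬ of 0.5 = 0 (operand ≠ 0)
  (¬(¬x ∧ (¬y ∨ (y ∨ y))) ∨ ¬x) = max(1, 0) = 1
  ¬x: Gödel ¬ of 0.5 = 0 (operand ≠ 0)
  (x ∨ ¬x) = max(0.5, 0) = 0.5
  ((¬(¬x ∧ (¬y ∨ (y ∨ y))) ∨ ¬x) ⊃ (x ∨ ¬x)): 1 > 0.5, so result = 0.5
Checking all 9 assignments confirms none give a value below 0.50.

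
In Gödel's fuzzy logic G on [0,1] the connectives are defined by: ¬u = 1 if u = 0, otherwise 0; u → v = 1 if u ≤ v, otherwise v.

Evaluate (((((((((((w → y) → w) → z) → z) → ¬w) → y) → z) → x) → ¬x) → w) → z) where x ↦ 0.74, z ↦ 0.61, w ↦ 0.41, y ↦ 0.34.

(w → y): 0.41 > 0.34, so result = 0.34
((w → y) → w): 0.34 ≤ 0.41, so result = 1
(((w → y) → w) → z): 1 > 0.61, so result = 0.61
((((w → y) → w) → z) → z): 0.61 ≤ 0.61, so result = 1
¬w: Gödel ¬ of 0.41 = 0 (operand ≠ 0)
(((((w → y) → w) → z) → z) → ¬w): 1 > 0, so result = 0
((((((w → y) → w) → z) → z) → ¬w) → y): 0 ≤ 0.34, so result = 1
(((((((w → y) → w) → z) → z) → ¬w) → y) → z): 1 > 0.61, so result = 0.61
((((((((w → y) → w) → z) → z) → ¬w) → y) → z) → x): 0.61 ≤ 0.74, so result = 1
¬x: Gödel ¬ of 0.74 = 0 (operand ≠ 0)
(((((((((w → y) → w) → z) → z) → ¬w) → y) → z) → x) → ¬x): 1 > 0, so result = 0
((((((((((w → y) → w) → z) → z) → ¬w) → y) → z) → x) → ¬x) → w): 0 ≤ 0.41, so result = 1
(((((((((((w → y) → w) → z) → z) → ¬w) → y) → z) → x) → ¬x) → w) → z): 1 > 0.61, so result = 0.61

0.61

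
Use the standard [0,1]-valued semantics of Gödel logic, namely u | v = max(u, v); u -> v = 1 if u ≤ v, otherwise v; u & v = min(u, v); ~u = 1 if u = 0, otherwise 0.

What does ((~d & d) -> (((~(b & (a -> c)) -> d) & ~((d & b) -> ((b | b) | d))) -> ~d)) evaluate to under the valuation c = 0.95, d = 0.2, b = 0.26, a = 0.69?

1.00

~d: Gödel ¬ of 0.2 = 0 (operand ≠ 0)
(~d & d) = min(0, 0.2) = 0
(a -> c): 0.69 ≤ 0.95, so result = 1
(b & (a -> c)) = min(0.26, 1) = 0.26
~(b & (a -> c)): Gödel ¬ of 0.26 = 0 (operand ≠ 0)
(~(b & (a -> c)) -> d): 0 ≤ 0.2, so result = 1
(d & b) = min(0.2, 0.26) = 0.2
(b | b) = max(0.26, 0.26) = 0.26
((b | b) | d) = max(0.26, 0.2) = 0.26
((d & b) -> ((b | b) | d)): 0.2 ≤ 0.26, so result = 1
~((d & b) -> ((b | b) | d)): Gödel ¬ of 1 = 0 (operand ≠ 0)
((~(b & (a -> c)) -> d) & ~((d & b) -> ((b | b) | d))) = min(1, 0) = 0
~d: Gödel ¬ of 0.2 = 0 (operand ≠ 0)
(((~(b & (a -> c)) -> d) & ~((d & b) -> ((b | b) | d))) -> ~d): 0 ≤ 0, so result = 1
((~d & d) -> (((~(b & (a -> c)) -> d) & ~((d & b) -> ((b | b) | d))) -> ~d)): 0 ≤ 1, so result = 1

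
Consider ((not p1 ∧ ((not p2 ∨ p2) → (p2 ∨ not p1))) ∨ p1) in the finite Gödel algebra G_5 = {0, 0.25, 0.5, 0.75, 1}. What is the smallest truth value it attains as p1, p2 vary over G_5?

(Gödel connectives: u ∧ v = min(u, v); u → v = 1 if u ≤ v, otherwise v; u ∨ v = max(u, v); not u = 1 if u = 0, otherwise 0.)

The minimum is attained at p1 = 0.25, p2 = 0:
  not p1: Gödel ¬ of 0.25 = 0 (operand ≠ 0)
  not p2: Gödel ¬ of 0 = 1 (operand is 0)
  (not p2 ∨ p2) = max(1, 0) = 1
  not p1: Gödel ¬ of 0.25 = 0 (operand ≠ 0)
  (p2 ∨ not p1) = max(0, 0) = 0
  ((not p2 ∨ p2) → (p2 ∨ not p1)): 1 > 0, so result = 0
  (not p1 ∧ ((not p2 ∨ p2) → (p2 ∨ not p1))) = min(0, 0) = 0
  ((not p1 ∧ ((not p2 ∨ p2) → (p2 ∨ not p1))) ∨ p1) = max(0, 0.25) = 0.25
Checking all 25 assignments confirms none give a value below 0.25.

0.25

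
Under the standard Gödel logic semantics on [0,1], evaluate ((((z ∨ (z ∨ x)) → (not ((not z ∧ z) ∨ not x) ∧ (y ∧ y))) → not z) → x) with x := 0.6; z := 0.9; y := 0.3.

1.00

(z ∨ x) = max(0.9, 0.6) = 0.9
(z ∨ (z ∨ x)) = max(0.9, 0.9) = 0.9
not z: Gödel ¬ of 0.9 = 0 (operand ≠ 0)
(not z ∧ z) = min(0, 0.9) = 0
not x: Gödel ¬ of 0.6 = 0 (operand ≠ 0)
((not z ∧ z) ∨ not x) = max(0, 0) = 0
not ((not z ∧ z) ∨ not x): Gödel ¬ of 0 = 1 (operand is 0)
(y ∧ y) = min(0.3, 0.3) = 0.3
(not ((not z ∧ z) ∨ not x) ∧ (y ∧ y)) = min(1, 0.3) = 0.3
((z ∨ (z ∨ x)) → (not ((not z ∧ z) ∨ not x) ∧ (y ∧ y))): 0.9 > 0.3, so result = 0.3
not z: Gödel ¬ of 0.9 = 0 (operand ≠ 0)
(((z ∨ (z ∨ x)) → (not ((not z ∧ z) ∨ not x) ∧ (y ∧ y))) → not z): 0.3 > 0, so result = 0
((((z ∨ (z ∨ x)) → (not ((not z ∧ z) ∨ not x) ∧ (y ∧ y))) → not z) → x): 0 ≤ 0.6, so result = 1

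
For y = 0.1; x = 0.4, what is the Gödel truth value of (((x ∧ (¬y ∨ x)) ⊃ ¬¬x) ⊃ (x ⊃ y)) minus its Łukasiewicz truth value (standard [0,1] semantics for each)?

-0.60

Gödel evaluation:
  ¬y: Gödel ¬ of 0.1 = 0 (operand ≠ 0)
  (¬y ∨ x) = max(0, 0.4) = 0.4
  (x ∧ (¬y ∨ x)) = min(0.4, 0.4) = 0.4
  ¬x: Gödel ¬ of 0.4 = 0 (operand ≠ 0)
  ¬¬x: Gödel ¬ of 0 = 1 (operand is 0)
  ((x ∧ (¬y ∨ x)) ⊃ ¬¬x): 0.4 ≤ 1, so result = 1
  (x ⊃ y): 0.4 > 0.1, so result = 0.1
  (((x ∧ (¬y ∨ x)) ⊃ ¬¬x) ⊃ (x ⊃ y)): 1 > 0.1, so result = 0.1
  Gödel value = 0.1
Łukasiewicz evaluation:
  ¬y: Łukasiewicz ¬ gives 1 − 0.1 = 0.9
  (¬y ∨ x) = max(0.9, 0.4) = 0.9
  (x ∧ (¬y ∨ x)) = min(0.4, 0.9) = 0.4
  ¬x: Łukasiewicz ¬ gives 1 − 0.4 = 0.6
  ¬¬x: Łukasiewicz ¬ gives 1 − 0.6 = 0.4
  ((x ∧ (¬y ∨ x)) ⊃ ¬¬x): min(1, 1 − 0.4 + 0.4) = 1
  (x ⊃ y): min(1, 1 − 0.4 + 0.1) = 0.7
  (((x ∧ (¬y ∨ x)) ⊃ ¬¬x) ⊃ (x ⊃ y)): min(1, 1 − 1 + 0.7) = 0.7
  Łukasiewicz value = 0.7
Difference: 0.1 − 0.7 = -0.60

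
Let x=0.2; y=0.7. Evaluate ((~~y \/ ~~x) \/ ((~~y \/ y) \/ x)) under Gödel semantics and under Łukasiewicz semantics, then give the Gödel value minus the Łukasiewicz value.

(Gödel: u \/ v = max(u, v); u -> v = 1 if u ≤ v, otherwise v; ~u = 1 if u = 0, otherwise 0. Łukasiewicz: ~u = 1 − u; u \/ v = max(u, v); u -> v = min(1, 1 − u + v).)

0.30

Gödel evaluation:
  ~y: Gödel ¬ of 0.7 = 0 (operand ≠ 0)
  ~~y: Gödel ¬ of 0 = 1 (operand is 0)
  ~x: Gödel ¬ of 0.2 = 0 (operand ≠ 0)
  ~~x: Gödel ¬ of 0 = 1 (operand is 0)
  (~~y \/ ~~x) = max(1, 1) = 1
  ~y: Gödel ¬ of 0.7 = 0 (operand ≠ 0)
  ~~y: Gödel ¬ of 0 = 1 (operand is 0)
  (~~y \/ y) = max(1, 0.7) = 1
  ((~~y \/ y) \/ x) = max(1, 0.2) = 1
  ((~~y \/ ~~x) \/ ((~~y \/ y) \/ x)) = max(1, 1) = 1
  Gödel value = 1
Łukasiewicz evaluation:
  ~y: Łukasiewicz ¬ gives 1 − 0.7 = 0.3
  ~~y: Łukasiewicz ¬ gives 1 − 0.3 = 0.7
  ~x: Łukasiewicz ¬ gives 1 − 0.2 = 0.8
  ~~x: Łukasiewicz ¬ gives 1 − 0.8 = 0.2
  (~~y \/ ~~x) = max(0.7, 0.2) = 0.7
  ~y: Łukasiewicz ¬ gives 1 − 0.7 = 0.3
  ~~y: Łukasiewicz ¬ gives 1 − 0.3 = 0.7
  (~~y \/ y) = max(0.7, 0.7) = 0.7
  ((~~y \/ y) \/ x) = max(0.7, 0.2) = 0.7
  ((~~y \/ ~~x) \/ ((~~y \/ y) \/ x)) = max(0.7, 0.7) = 0.7
  Łukasiewicz value = 0.7
Difference: 1 − 0.7 = 0.30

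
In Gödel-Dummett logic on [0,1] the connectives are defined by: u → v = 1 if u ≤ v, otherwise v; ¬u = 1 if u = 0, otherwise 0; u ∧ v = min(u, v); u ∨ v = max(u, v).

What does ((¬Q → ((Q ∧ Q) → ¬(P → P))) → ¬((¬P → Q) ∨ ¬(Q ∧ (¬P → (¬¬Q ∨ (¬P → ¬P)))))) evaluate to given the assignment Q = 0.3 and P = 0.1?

0.00

¬Q: Gödel ¬ of 0.3 = 0 (operand ≠ 0)
(Q ∧ Q) = min(0.3, 0.3) = 0.3
(P → P): 0.1 ≤ 0.1, so result = 1
¬(P → P): Gödel ¬ of 1 = 0 (operand ≠ 0)
((Q ∧ Q) → ¬(P → P)): 0.3 > 0, so result = 0
(¬Q → ((Q ∧ Q) → ¬(P → P))): 0 ≤ 0, so result = 1
¬P: Gödel ¬ of 0.1 = 0 (operand ≠ 0)
(¬P → Q): 0 ≤ 0.3, so result = 1
¬P: Gödel ¬ of 0.1 = 0 (operand ≠ 0)
¬Q: Gödel ¬ of 0.3 = 0 (operand ≠ 0)
¬¬Q: Gödel ¬ of 0 = 1 (operand is 0)
¬P: Gödel ¬ of 0.1 = 0 (operand ≠ 0)
¬P: Gödel ¬ of 0.1 = 0 (operand ≠ 0)
(¬P → ¬P): 0 ≤ 0, so result = 1
(¬¬Q ∨ (¬P → ¬P)) = max(1, 1) = 1
(¬P → (¬¬Q ∨ (¬P → ¬P))): 0 ≤ 1, so result = 1
(Q ∧ (¬P → (¬¬Q ∨ (¬P → ¬P)))) = min(0.3, 1) = 0.3
¬(Q ∧ (¬P → (¬¬Q ∨ (¬P → ¬P)))): Gödel ¬ of 0.3 = 0 (operand ≠ 0)
((¬P → Q) ∨ ¬(Q ∧ (¬P → (¬¬Q ∨ (¬P → ¬P))))) = max(1, 0) = 1
¬((¬P → Q) ∨ ¬(Q ∧ (¬P → (¬¬Q ∨ (¬P → ¬P))))): Gödel ¬ of 1 = 0 (operand ≠ 0)
((¬Q → ((Q ∧ Q) → ¬(P → P))) → ¬((¬P → Q) ∨ ¬(Q ∧ (¬P → (¬¬Q ∨ (¬P → ¬P)))))): 1 > 0, so result = 0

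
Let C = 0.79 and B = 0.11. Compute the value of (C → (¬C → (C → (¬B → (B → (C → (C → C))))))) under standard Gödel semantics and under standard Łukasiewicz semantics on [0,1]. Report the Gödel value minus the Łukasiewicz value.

0.00

Gödel evaluation:
  ¬C: Gödel ¬ of 0.79 = 0 (operand ≠ 0)
  ¬B: Gödel ¬ of 0.11 = 0 (operand ≠ 0)
  (C → C): 0.79 ≤ 0.79, so result = 1
  (C → (C → C)): 0.79 ≤ 1, so result = 1
  (B → (C → (C → C))): 0.11 ≤ 1, so result = 1
  (¬B → (B → (C → (C → C)))): 0 ≤ 1, so result = 1
  (C → (¬B → (B → (C → (C → C))))): 0.79 ≤ 1, so result = 1
  (¬C → (C → (¬B → (B → (C → (C → C)))))): 0 ≤ 1, so result = 1
  (C → (¬C → (C → (¬B → (B → (C → (C → C))))))): 0.79 ≤ 1, so result = 1
  Gödel value = 1
Łukasiewicz evaluation:
  ¬C: Łukasiewicz ¬ gives 1 − 0.79 = 0.21
  ¬B: Łukasiewicz ¬ gives 1 − 0.11 = 0.89
  (C → C): min(1, 1 − 0.79 + 0.79) = 1
  (C → (C → C)): min(1, 1 − 0.79 + 1) = 1
  (B → (C → (C → C))): min(1, 1 − 0.11 + 1) = 1
  (¬B → (B → (C → (C → C)))): min(1, 1 − 0.89 + 1) = 1
  (C → (¬B → (B → (C → (C → C))))): min(1, 1 − 0.79 + 1) = 1
  (¬C → (C → (¬B → (B → (C → (C → C)))))): min(1, 1 − 0.21 + 1) = 1
  (C → (¬C → (C → (¬B → (B → (C → (C → C))))))): min(1, 1 − 0.79 + 1) = 1
  Łukasiewicz value = 1
Difference: 1 − 1 = 0.00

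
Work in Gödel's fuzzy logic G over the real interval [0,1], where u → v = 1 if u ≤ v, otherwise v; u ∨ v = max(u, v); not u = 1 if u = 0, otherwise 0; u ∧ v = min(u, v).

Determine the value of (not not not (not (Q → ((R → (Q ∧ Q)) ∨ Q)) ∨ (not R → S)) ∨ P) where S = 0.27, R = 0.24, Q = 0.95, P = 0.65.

(Q ∧ Q) = min(0.95, 0.95) = 0.95
(R → (Q ∧ Q)): 0.24 ≤ 0.95, so result = 1
((R → (Q ∧ Q)) ∨ Q) = max(1, 0.95) = 1
(Q → ((R → (Q ∧ Q)) ∨ Q)): 0.95 ≤ 1, so result = 1
not (Q → ((R → (Q ∧ Q)) ∨ Q)): Gödel ¬ of 1 = 0 (operand ≠ 0)
not R: Gödel ¬ of 0.24 = 0 (operand ≠ 0)
(not R → S): 0 ≤ 0.27, so result = 1
(not (Q → ((R → (Q ∧ Q)) ∨ Q)) ∨ (not R → S)) = max(0, 1) = 1
not (not (Q → ((R → (Q ∧ Q)) ∨ Q)) ∨ (not R → S)): Gödel ¬ of 1 = 0 (operand ≠ 0)
not not (not (Q → ((R → (Q ∧ Q)) ∨ Q)) ∨ (not R → S)): Gödel ¬ of 0 = 1 (operand is 0)
not not not (not (Q → ((R → (Q ∧ Q)) ∨ Q)) ∨ (not R → S)): Gödel ¬ of 1 = 0 (operand ≠ 0)
(not not not (not (Q → ((R → (Q ∧ Q)) ∨ Q)) ∨ (not R → S)) ∨ P) = max(0, 0.65) = 0.65

0.65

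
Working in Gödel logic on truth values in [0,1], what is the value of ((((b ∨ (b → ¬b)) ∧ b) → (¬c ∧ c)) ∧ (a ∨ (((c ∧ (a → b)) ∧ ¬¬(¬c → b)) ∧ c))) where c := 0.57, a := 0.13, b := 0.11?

¬b: Gödel ¬ of 0.11 = 0 (operand ≠ 0)
(b → ¬b): 0.11 > 0, so result = 0
(b ∨ (b → ¬b)) = max(0.11, 0) = 0.11
((b ∨ (b → ¬b)) ∧ b) = min(0.11, 0.11) = 0.11
¬c: Gödel ¬ of 0.57 = 0 (operand ≠ 0)
(¬c ∧ c) = min(0, 0.57) = 0
(((b ∨ (b → ¬b)) ∧ b) → (¬c ∧ c)): 0.11 > 0, so result = 0
(a → b): 0.13 > 0.11, so result = 0.11
(c ∧ (a → b)) = min(0.57, 0.11) = 0.11
¬c: Gödel ¬ of 0.57 = 0 (operand ≠ 0)
(¬c → b): 0 ≤ 0.11, so result = 1
¬(¬c → b): Gödel ¬ of 1 = 0 (operand ≠ 0)
¬¬(¬c → b): Gödel ¬ of 0 = 1 (operand is 0)
((c ∧ (a → b)) ∧ ¬¬(¬c → b)) = min(0.11, 1) = 0.11
(((c ∧ (a → b)) ∧ ¬¬(¬c → b)) ∧ c) = min(0.11, 0.57) = 0.11
(a ∨ (((c ∧ (a → b)) ∧ ¬¬(¬c → b)) ∧ c)) = max(0.13, 0.11) = 0.13
((((b ∨ (b → ¬b)) ∧ b) → (¬c ∧ c)) ∧ (a ∨ (((c ∧ (a → b)) ∧ ¬¬(¬c → b)) ∧ c))) = min(0, 0.13) = 0

0.00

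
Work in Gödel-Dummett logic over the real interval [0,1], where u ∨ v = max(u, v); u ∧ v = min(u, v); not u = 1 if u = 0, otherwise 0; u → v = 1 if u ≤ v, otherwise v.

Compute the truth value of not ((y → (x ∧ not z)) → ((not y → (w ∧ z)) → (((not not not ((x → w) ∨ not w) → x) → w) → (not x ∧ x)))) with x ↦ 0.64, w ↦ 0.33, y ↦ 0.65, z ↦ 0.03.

not z: Gödel ¬ of 0.03 = 0 (operand ≠ 0)
(x ∧ not z) = min(0.64, 0) = 0
(y → (x ∧ not z)): 0.65 > 0, so result = 0
not y: Gödel ¬ of 0.65 = 0 (operand ≠ 0)
(w ∧ z) = min(0.33, 0.03) = 0.03
(not y → (w ∧ z)): 0 ≤ 0.03, so result = 1
(x → w): 0.64 > 0.33, so result = 0.33
not w: Gödel ¬ of 0.33 = 0 (operand ≠ 0)
((x → w) ∨ not w) = max(0.33, 0) = 0.33
not ((x → w) ∨ not w): Gödel ¬ of 0.33 = 0 (operand ≠ 0)
not not ((x → w) ∨ not w): Gödel ¬ of 0 = 1 (operand is 0)
not not not ((x → w) ∨ not w): Gödel ¬ of 1 = 0 (operand ≠ 0)
(not not not ((x → w) ∨ not w) → x): 0 ≤ 0.64, so result = 1
((not not not ((x → w) ∨ not w) → x) → w): 1 > 0.33, so result = 0.33
not x: Gödel ¬ of 0.64 = 0 (operand ≠ 0)
(not x ∧ x) = min(0, 0.64) = 0
(((not not not ((x → w) ∨ not w) → x) → w) → (not x ∧ x)): 0.33 > 0, so result = 0
((not y → (w ∧ z)) → (((not not not ((x → w) ∨ not w) → x) → w) → (not x ∧ x))): 1 > 0, so result = 0
((y → (x ∧ not z)) → ((not y → (w ∧ z)) → (((not not not ((x → w) ∨ not w) → x) → w) → (not x ∧ x)))): 0 ≤ 0, so result = 1
not ((y → (x ∧ not z)) → ((not y → (w ∧ z)) → (((not not not ((x → w) ∨ not w) → x) → w) → (not x ∧ x)))): Gödel ¬ of 1 = 0 (operand ≠ 0)

0.00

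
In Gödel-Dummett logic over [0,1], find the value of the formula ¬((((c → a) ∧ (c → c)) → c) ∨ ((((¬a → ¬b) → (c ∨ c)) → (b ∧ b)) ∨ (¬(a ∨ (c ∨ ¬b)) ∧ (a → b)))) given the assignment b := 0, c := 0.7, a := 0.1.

0.00

(c → a): 0.7 > 0.1, so result = 0.1
(c → c): 0.7 ≤ 0.7, so result = 1
((c → a) ∧ (c → c)) = min(0.1, 1) = 0.1
(((c → a) ∧ (c → c)) → c): 0.1 ≤ 0.7, so result = 1
¬a: Gödel ¬ of 0.1 = 0 (operand ≠ 0)
¬b: Gödel ¬ of 0 = 1 (operand is 0)
(¬a → ¬b): 0 ≤ 1, so result = 1
(c ∨ c) = max(0.7, 0.7) = 0.7
((¬a → ¬b) → (c ∨ c)): 1 > 0.7, so result = 0.7
(b ∧ b) = min(0, 0) = 0
(((¬a → ¬b) → (c ∨ c)) → (b ∧ b)): 0.7 > 0, so result = 0
¬b: Gödel ¬ of 0 = 1 (operand is 0)
(c ∨ ¬b) = max(0.7, 1) = 1
(a ∨ (c ∨ ¬b)) = max(0.1, 1) = 1
¬(a ∨ (c ∨ ¬b)): Gödel ¬ of 1 = 0 (operand ≠ 0)
(a → b): 0.1 > 0, so result = 0
(¬(a ∨ (c ∨ ¬b)) ∧ (a → b)) = min(0, 0) = 0
((((¬a → ¬b) → (c ∨ c)) → (b ∧ b)) ∨ (¬(a ∨ (c ∨ ¬b)) ∧ (a → b))) = max(0, 0) = 0
((((c → a) ∧ (c → c)) → c) ∨ ((((¬a → ¬b) → (c ∨ c)) → (b ∧ b)) ∨ (¬(a ∨ (c ∨ ¬b)) ∧ (a → b)))) = max(1, 0) = 1
¬((((c → a) ∧ (c → c)) → c) ∨ ((((¬a → ¬b) → (c ∨ c)) → (b ∧ b)) ∨ (¬(a ∨ (c ∨ ¬b)) ∧ (a → b)))): Gödel ¬ of 1 = 0 (operand ≠ 0)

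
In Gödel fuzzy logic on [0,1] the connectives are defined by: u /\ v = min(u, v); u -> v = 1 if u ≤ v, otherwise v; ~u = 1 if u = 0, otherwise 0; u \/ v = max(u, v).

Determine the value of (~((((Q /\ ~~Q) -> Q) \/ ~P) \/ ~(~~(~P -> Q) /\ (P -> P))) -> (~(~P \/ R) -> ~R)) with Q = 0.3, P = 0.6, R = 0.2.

~Q: Gödel ¬ of 0.3 = 0 (operand ≠ 0)
~~Q: Gödel ¬ of 0 = 1 (operand is 0)
(Q /\ ~~Q) = min(0.3, 1) = 0.3
((Q /\ ~~Q) -> Q): 0.3 ≤ 0.3, so result = 1
~P: Gödel ¬ of 0.6 = 0 (operand ≠ 0)
(((Q /\ ~~Q) -> Q) \/ ~P) = max(1, 0) = 1
~P: Gödel ¬ of 0.6 = 0 (operand ≠ 0)
(~P -> Q): 0 ≤ 0.3, so result = 1
~(~P -> Q): Gödel ¬ of 1 = 0 (operand ≠ 0)
~~(~P -> Q): Gödel ¬ of 0 = 1 (operand is 0)
(P -> P): 0.6 ≤ 0.6, so result = 1
(~~(~P -> Q) /\ (P -> P)) = min(1, 1) = 1
~(~~(~P -> Q) /\ (P -> P)): Gödel ¬ of 1 = 0 (operand ≠ 0)
((((Q /\ ~~Q) -> Q) \/ ~P) \/ ~(~~(~P -> Q) /\ (P -> P))) = max(1, 0) = 1
~((((Q /\ ~~Q) -> Q) \/ ~P) \/ ~(~~(~P -> Q) /\ (P -> P))): Gödel ¬ of 1 = 0 (operand ≠ 0)
~P: Gödel ¬ of 0.6 = 0 (operand ≠ 0)
(~P \/ R) = max(0, 0.2) = 0.2
~(~P \/ R): Gödel ¬ of 0.2 = 0 (operand ≠ 0)
~R: Gödel ¬ of 0.2 = 0 (operand ≠ 0)
(~(~P \/ R) -> ~R): 0 ≤ 0, so result = 1
(~((((Q /\ ~~Q) -> Q) \/ ~P) \/ ~(~~(~P -> Q) /\ (P -> P))) -> (~(~P \/ R) -> ~R)): 0 ≤ 1, so result = 1

1.00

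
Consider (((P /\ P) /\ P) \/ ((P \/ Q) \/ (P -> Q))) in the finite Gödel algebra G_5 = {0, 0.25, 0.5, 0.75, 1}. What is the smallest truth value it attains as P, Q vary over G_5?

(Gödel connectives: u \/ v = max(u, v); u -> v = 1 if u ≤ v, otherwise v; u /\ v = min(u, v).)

The minimum is attained at P = 0.25, Q = 0:
  (P /\ P) = min(0.25, 0.25) = 0.25
  ((P /\ P) /\ P) = min(0.25, 0.25) = 0.25
  (P \/ Q) = max(0.25, 0) = 0.25
  (P -> Q): 0.25 > 0, so result = 0
  ((P \/ Q) \/ (P -> Q)) = max(0.25, 0) = 0.25
  (((P /\ P) /\ P) \/ ((P \/ Q) \/ (P -> Q))) = max(0.25, 0.25) = 0.25
Checking all 25 assignments confirms none give a value below 0.25.

0.25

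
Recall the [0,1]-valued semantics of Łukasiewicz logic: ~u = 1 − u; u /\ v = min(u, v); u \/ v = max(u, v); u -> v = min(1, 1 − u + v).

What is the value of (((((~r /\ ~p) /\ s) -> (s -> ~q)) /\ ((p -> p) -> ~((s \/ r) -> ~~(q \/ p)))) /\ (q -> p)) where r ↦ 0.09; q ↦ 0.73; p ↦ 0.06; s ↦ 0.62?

~r: Łukasiewicz ¬ gives 1 − 0.09 = 0.91
~p: Łukasiewicz ¬ gives 1 − 0.06 = 0.94
(~r /\ ~p) = min(0.91, 0.94) = 0.91
((~r /\ ~p) /\ s) = min(0.91, 0.62) = 0.62
~q: Łukasiewicz ¬ gives 1 − 0.73 = 0.27
(s -> ~q): min(1, 1 − 0.62 + 0.27) = 0.65
(((~r /\ ~p) /\ s) -> (s -> ~q)): min(1, 1 − 0.62 + 0.65) = 1
(p -> p): min(1, 1 − 0.06 + 0.06) = 1
(s \/ r) = max(0.62, 0.09) = 0.62
(q \/ p) = max(0.73, 0.06) = 0.73
~(q \/ p): Łukasiewicz ¬ gives 1 − 0.73 = 0.27
~~(q \/ p): Łukasiewicz ¬ gives 1 − 0.27 = 0.73
((s \/ r) -> ~~(q \/ p)): min(1, 1 − 0.62 + 0.73) = 1
~((s \/ r) -> ~~(q \/ p)): Łukasiewicz ¬ gives 1 − 1 = 0
((p -> p) -> ~((s \/ r) -> ~~(q \/ p))): min(1, 1 − 1 + 0) = 0
((((~r /\ ~p) /\ s) -> (s -> ~q)) /\ ((p -> p) -> ~((s \/ r) -> ~~(q \/ p)))) = min(1, 0) = 0
(q -> p): min(1, 1 − 0.73 + 0.06) = 0.33
(((((~r /\ ~p) /\ s) -> (s -> ~q)) /\ ((p -> p) -> ~((s \/ r) -> ~~(q \/ p)))) /\ (q -> p)) = min(0, 0.33) = 0

0.00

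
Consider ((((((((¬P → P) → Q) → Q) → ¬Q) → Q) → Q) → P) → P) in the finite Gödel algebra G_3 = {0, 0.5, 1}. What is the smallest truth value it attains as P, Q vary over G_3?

0.50

The minimum is attained at P = 0.5, Q = 0.5:
  ¬P: Gödel ¬ of 0.5 = 0 (operand ≠ 0)
  (¬P → P): 0 ≤ 0.5, so result = 1
  ((¬P → P) → Q): 1 > 0.5, so result = 0.5
  (((¬P → P) → Q) → Q): 0.5 ≤ 0.5, so result = 1
  ¬Q: Gödel ¬ of 0.5 = 0 (operand ≠ 0)
  ((((¬P → P) → Q) → Q) → ¬Q): 1 > 0, so result = 0
  (((((¬P → P) → Q) → Q) → ¬Q) → Q): 0 ≤ 0.5, so result = 1
  ((((((¬P → P) → Q) → Q) → ¬Q) → Q) → Q): 1 > 0.5, so result = 0.5
  (((((((¬P → P) → Q) → Q) → ¬Q) → Q) → Q) → P): 0.5 ≤ 0.5, so result = 1
  ((((((((¬P → P) → Q) → Q) → ¬Q) → Q) → Q) → P) → P): 1 > 0.5, so result = 0.5
Checking all 9 assignments confirms none give a value below 0.50.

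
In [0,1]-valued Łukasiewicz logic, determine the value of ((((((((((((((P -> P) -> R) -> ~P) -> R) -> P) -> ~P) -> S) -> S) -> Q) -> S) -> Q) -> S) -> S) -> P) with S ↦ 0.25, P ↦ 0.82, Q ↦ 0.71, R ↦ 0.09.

(P -> P): min(1, 1 − 0.82 + 0.82) = 1
((P -> P) -> R): min(1, 1 − 1 + 0.09) = 0.09
~P: Łukasiewicz ¬ gives 1 − 0.82 = 0.18
(((P -> P) -> R) -> ~P): min(1, 1 − 0.09 + 0.18) = 1
((((P -> P) -> R) -> ~P) -> R): min(1, 1 − 1 + 0.09) = 0.09
(((((P -> P) -> R) -> ~P) -> R) -> P): min(1, 1 − 0.09 + 0.82) = 1
~P: Łukasiewicz ¬ gives 1 − 0.82 = 0.18
((((((P -> P) -> R) -> ~P) -> R) -> P) -> ~P): min(1, 1 − 1 + 0.18) = 0.18
(((((((P -> P) -> R) -> ~P) -> R) -> P) -> ~P) -> S): min(1, 1 − 0.18 + 0.25) = 1
((((((((P -> P) -> R) -> ~P) -> R) -> P) -> ~P) -> S) -> S): min(1, 1 − 1 + 0.25) = 0.25
(((((((((P -> P) -> R) -> ~P) -> R) -> P) -> ~P) -> S) -> S) -> Q): min(1, 1 − 0.25 + 0.71) = 1
((((((((((P -> P) -> R) -> ~P) -> R) -> P) -> ~P) -> S) -> S) -> Q) -> S): min(1, 1 − 1 + 0.25) = 0.25
(((((((((((P -> P) -> R) -> ~P) -> R) -> P) -> ~P) -> S) -> S) -> Q) -> S) -> Q): min(1, 1 − 0.25 + 0.71) = 1
((((((((((((P -> P) -> R) -> ~P) -> R) -> P) -> ~P) -> S) -> S) -> Q) -> S) -> Q) -> S): min(1, 1 − 1 + 0.25) = 0.25
(((((((((((((P -> P) -> R) -> ~P) -> R) -> P) -> ~P) -> S) -> S) -> Q) -> S) -> Q) -> S) -> S): min(1, 1 − 0.25 + 0.25) = 1
((((((((((((((P -> P) -> R) -> ~P) -> R) -> P) -> ~P) -> S) -> S) -> Q) -> S) -> Q) -> S) -> S) -> P): min(1, 1 − 1 + 0.82) = 0.82

0.82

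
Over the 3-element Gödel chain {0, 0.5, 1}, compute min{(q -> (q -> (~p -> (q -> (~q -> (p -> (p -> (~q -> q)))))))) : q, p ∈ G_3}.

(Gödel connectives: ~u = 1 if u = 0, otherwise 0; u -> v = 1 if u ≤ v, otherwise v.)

Every assignment gives 1. For instance at q = 0, p = 0:
  ~p: Gödel ¬ of 0 = 1 (operand is 0)
  ~q: Gödel ¬ of 0 = 1 (operand is 0)
  ~q: Gödel ¬ of 0 = 1 (operand is 0)
  (~q -> q): 1 > 0, so result = 0
  (p -> (~q -> q)): 0 ≤ 0, so result = 1
  (p -> (p -> (~q -> q))): 0 ≤ 1, so result = 1
  (~q -> (p -> (p -> (~q -> q)))): 1 ≤ 1, so result = 1
  (q -> (~q -> (p -> (p -> (~q -> q))))): 0 ≤ 1, so result = 1
  (~p -> (q -> (~q -> (p -> (p -> (~q -> q)))))): 1 ≤ 1, so result = 1
  (q -> (~p -> (q -> (~q -> (p -> (p -> (~q -> q))))))): 0 ≤ 1, so result = 1
  (q -> (q -> (~p -> (q -> (~q -> (p -> (p -> (~q -> q)))))))): 0 ≤ 1, so result = 1
All 9 assignments give value 1 — the formula is a G_3-tautology.

1.00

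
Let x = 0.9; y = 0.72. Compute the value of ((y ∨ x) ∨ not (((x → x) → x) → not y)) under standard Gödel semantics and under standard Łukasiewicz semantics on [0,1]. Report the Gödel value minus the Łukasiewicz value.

0.10

Gödel evaluation:
  (y ∨ x) = max(0.72, 0.9) = 0.9
  (x → x): 0.9 ≤ 0.9, so result = 1
  ((x → x) → x): 1 > 0.9, so result = 0.9
  not y: Gödel ¬ of 0.72 = 0 (operand ≠ 0)
  (((x → x) → x) → not y): 0.9 > 0, so result = 0
  not (((x → x) → x) → not y): Gödel ¬ of 0 = 1 (operand is 0)
  ((y ∨ x) ∨ not (((x → x) → x) → not y)) = max(0.9, 1) = 1
  Gödel value = 1
Łukasiewicz evaluation:
  (y ∨ x) = max(0.72, 0.9) = 0.9
  (x → x): min(1, 1 − 0.9 + 0.9) = 1
  ((x → x) → x): min(1, 1 − 1 + 0.9) = 0.9
  not y: Łukasiewicz ¬ gives 1 − 0.72 = 0.28
  (((x → x) → x) → not y): min(1, 1 − 0.9 + 0.28) = 0.38
  not (((x → x) → x) → not y): Łukasiewicz ¬ gives 1 − 0.38 = 0.62
  ((y ∨ x) ∨ not (((x → x) → x) → not y)) = max(0.9, 0.62) = 0.9
  Łukasiewicz value = 0.9
Difference: 1 − 0.9 = 0.10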